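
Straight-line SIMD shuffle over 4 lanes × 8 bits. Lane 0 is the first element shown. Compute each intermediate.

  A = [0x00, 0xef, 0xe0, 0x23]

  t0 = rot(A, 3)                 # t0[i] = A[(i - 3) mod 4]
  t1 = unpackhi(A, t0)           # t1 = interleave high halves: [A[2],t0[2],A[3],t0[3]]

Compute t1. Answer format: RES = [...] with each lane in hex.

RES = [ 0xe0  0x23  0x23  0x00 ]

  t0: ef e0 23 00
  t1: e0 23 23 00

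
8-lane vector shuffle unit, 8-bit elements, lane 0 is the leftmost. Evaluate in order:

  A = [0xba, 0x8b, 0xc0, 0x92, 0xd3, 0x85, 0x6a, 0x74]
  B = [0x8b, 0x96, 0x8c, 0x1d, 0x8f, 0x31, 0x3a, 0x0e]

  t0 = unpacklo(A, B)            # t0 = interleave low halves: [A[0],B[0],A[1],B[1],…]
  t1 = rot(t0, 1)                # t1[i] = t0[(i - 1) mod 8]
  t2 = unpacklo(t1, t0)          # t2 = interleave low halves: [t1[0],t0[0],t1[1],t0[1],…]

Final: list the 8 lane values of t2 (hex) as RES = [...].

  t0: ba 8b 8b 96 c0 8c 92 1d
  t1: 1d ba 8b 8b 96 c0 8c 92
  t2: 1d ba ba 8b 8b 8b 8b 96

RES = [ 0x1d  0xba  0xba  0x8b  0x8b  0x8b  0x8b  0x96 ]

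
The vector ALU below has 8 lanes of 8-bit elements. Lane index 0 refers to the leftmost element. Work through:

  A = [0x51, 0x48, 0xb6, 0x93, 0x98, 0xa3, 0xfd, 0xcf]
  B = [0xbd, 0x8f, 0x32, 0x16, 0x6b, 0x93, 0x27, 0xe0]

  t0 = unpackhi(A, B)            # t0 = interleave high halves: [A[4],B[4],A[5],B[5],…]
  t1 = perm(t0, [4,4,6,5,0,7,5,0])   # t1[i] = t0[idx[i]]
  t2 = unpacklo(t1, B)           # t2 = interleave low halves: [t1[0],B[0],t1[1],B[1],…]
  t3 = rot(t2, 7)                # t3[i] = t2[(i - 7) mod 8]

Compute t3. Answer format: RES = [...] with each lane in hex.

  t0: 98 6b a3 93 fd 27 cf e0
  t1: fd fd cf 27 98 e0 27 98
  t2: fd bd fd 8f cf 32 27 16
  t3: bd fd 8f cf 32 27 16 fd

RES = [ 0xbd  0xfd  0x8f  0xcf  0x32  0x27  0x16  0xfd ]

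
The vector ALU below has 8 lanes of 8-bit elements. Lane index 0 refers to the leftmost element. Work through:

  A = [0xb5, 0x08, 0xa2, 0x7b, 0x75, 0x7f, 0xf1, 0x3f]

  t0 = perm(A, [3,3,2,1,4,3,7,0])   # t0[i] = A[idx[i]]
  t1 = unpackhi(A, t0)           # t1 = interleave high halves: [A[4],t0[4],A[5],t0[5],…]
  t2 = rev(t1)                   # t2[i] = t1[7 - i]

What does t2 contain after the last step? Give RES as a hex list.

RES = [ 0xb5  0x3f  0x3f  0xf1  0x7b  0x7f  0x75  0x75 ]

t0 = [0x7b, 0x7b, 0xa2, 0x08, 0x75, 0x7b, 0x3f, 0xb5]
t1 = [0x75, 0x75, 0x7f, 0x7b, 0xf1, 0x3f, 0x3f, 0xb5]
t2 = [0xb5, 0x3f, 0x3f, 0xf1, 0x7b, 0x7f, 0x75, 0x75]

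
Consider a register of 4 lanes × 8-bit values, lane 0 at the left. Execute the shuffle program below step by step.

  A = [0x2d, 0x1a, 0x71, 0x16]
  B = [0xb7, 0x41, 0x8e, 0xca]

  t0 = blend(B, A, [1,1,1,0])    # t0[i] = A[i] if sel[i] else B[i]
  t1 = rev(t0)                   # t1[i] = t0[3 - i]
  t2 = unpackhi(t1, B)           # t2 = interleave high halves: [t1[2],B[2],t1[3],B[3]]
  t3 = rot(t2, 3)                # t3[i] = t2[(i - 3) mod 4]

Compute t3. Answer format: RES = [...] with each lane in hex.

t0 = [0x2d, 0x1a, 0x71, 0xca]
t1 = [0xca, 0x71, 0x1a, 0x2d]
t2 = [0x1a, 0x8e, 0x2d, 0xca]
t3 = [0x8e, 0x2d, 0xca, 0x1a]

RES = [0x8e, 0x2d, 0xca, 0x1a]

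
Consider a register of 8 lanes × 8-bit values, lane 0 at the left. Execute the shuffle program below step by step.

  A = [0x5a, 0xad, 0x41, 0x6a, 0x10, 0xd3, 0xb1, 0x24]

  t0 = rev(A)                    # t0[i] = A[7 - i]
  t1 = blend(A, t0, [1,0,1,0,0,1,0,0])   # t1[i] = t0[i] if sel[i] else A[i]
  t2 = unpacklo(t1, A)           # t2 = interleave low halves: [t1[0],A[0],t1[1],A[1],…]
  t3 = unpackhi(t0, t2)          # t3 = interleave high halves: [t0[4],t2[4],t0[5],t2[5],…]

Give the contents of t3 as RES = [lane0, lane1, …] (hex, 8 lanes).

RES = [ 0x6a  0xd3  0x41  0x41  0xad  0x6a  0x5a  0x6a ]

t0 = [0x24, 0xb1, 0xd3, 0x10, 0x6a, 0x41, 0xad, 0x5a]
t1 = [0x24, 0xad, 0xd3, 0x6a, 0x10, 0x41, 0xb1, 0x24]
t2 = [0x24, 0x5a, 0xad, 0xad, 0xd3, 0x41, 0x6a, 0x6a]
t3 = [0x6a, 0xd3, 0x41, 0x41, 0xad, 0x6a, 0x5a, 0x6a]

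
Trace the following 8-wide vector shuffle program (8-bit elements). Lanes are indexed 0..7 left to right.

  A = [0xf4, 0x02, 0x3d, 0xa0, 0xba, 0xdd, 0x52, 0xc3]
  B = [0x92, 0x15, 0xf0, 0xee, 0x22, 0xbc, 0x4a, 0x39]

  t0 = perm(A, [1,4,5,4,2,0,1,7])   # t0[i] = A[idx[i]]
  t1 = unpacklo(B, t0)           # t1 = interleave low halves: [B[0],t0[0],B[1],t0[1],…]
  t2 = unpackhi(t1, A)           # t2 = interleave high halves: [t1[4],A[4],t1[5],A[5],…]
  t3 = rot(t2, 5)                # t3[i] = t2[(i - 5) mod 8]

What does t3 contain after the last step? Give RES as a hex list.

  t0: 02 ba dd ba 3d f4 02 c3
  t1: 92 02 15 ba f0 dd ee ba
  t2: f0 ba dd dd ee 52 ba c3
  t3: dd ee 52 ba c3 f0 ba dd

RES = [ 0xdd  0xee  0x52  0xba  0xc3  0xf0  0xba  0xdd ]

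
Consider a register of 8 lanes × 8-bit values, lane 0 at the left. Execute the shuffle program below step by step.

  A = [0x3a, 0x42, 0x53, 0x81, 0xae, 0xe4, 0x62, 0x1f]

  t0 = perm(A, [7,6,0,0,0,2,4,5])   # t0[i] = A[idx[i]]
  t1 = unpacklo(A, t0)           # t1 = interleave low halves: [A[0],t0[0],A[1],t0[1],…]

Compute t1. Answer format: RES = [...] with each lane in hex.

  t0: 1f 62 3a 3a 3a 53 ae e4
  t1: 3a 1f 42 62 53 3a 81 3a

RES = [ 0x3a  0x1f  0x42  0x62  0x53  0x3a  0x81  0x3a ]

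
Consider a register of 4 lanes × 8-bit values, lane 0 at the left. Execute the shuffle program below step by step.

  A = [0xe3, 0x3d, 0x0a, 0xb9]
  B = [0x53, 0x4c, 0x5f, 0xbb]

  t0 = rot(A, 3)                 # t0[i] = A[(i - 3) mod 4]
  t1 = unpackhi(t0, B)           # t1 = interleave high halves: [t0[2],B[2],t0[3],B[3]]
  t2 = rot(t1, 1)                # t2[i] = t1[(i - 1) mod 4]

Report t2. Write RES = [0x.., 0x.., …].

→ t0 |3d|0a|b9|e3|
→ t1 |b9|5f|e3|bb|
→ t2 |bb|b9|5f|e3|

RES = [ 0xbb  0xb9  0x5f  0xe3 ]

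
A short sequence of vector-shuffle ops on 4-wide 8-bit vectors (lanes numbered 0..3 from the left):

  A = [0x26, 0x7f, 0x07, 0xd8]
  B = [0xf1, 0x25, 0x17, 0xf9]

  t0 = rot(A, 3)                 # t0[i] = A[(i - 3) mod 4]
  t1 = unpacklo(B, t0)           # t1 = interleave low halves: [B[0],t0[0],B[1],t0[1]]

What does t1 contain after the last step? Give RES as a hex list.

  t0: 7f 07 d8 26
  t1: f1 7f 25 07

RES = [0xf1, 0x7f, 0x25, 0x07]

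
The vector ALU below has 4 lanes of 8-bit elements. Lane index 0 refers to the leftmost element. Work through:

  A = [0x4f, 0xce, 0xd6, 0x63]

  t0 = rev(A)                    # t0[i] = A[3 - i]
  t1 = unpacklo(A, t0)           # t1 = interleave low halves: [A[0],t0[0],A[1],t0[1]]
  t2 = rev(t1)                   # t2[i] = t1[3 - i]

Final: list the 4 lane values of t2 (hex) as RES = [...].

t0 = [0x63, 0xd6, 0xce, 0x4f]
t1 = [0x4f, 0x63, 0xce, 0xd6]
t2 = [0xd6, 0xce, 0x63, 0x4f]

RES = [ 0xd6  0xce  0x63  0x4f ]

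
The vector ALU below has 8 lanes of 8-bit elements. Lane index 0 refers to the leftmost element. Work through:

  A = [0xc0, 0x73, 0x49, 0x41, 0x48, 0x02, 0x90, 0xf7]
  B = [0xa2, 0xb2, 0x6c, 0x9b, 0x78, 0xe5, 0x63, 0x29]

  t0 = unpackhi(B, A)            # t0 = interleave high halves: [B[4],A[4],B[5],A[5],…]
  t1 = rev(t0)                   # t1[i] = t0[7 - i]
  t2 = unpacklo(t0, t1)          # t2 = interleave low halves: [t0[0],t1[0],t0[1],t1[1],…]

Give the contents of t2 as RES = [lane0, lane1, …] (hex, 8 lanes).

RES = [0x78, 0xf7, 0x48, 0x29, 0xe5, 0x90, 0x02, 0x63]

  t0: 78 48 e5 02 63 90 29 f7
  t1: f7 29 90 63 02 e5 48 78
  t2: 78 f7 48 29 e5 90 02 63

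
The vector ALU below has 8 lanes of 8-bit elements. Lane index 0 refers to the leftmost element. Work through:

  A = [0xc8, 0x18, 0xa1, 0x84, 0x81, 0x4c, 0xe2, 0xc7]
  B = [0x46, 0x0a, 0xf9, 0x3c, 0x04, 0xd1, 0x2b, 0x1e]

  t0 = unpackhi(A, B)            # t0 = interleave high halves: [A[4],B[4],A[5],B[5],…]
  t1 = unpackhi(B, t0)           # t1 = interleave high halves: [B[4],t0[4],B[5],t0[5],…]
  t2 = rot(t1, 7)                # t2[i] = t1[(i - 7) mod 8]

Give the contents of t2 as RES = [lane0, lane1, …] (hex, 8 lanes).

RES = [0xe2, 0xd1, 0x2b, 0x2b, 0xc7, 0x1e, 0x1e, 0x04]

  t0: 81 04 4c d1 e2 2b c7 1e
  t1: 04 e2 d1 2b 2b c7 1e 1e
  t2: e2 d1 2b 2b c7 1e 1e 04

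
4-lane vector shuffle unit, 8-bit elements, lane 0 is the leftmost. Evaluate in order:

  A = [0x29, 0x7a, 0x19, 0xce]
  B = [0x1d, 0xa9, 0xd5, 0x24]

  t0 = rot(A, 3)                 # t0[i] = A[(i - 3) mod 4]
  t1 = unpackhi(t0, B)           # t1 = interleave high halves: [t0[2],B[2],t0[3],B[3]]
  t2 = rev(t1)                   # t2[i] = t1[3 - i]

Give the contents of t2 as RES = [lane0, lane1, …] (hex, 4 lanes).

→ t0 |7a|19|ce|29|
→ t1 |ce|d5|29|24|
→ t2 |24|29|d5|ce|

RES = [ 0x24  0x29  0xd5  0xce ]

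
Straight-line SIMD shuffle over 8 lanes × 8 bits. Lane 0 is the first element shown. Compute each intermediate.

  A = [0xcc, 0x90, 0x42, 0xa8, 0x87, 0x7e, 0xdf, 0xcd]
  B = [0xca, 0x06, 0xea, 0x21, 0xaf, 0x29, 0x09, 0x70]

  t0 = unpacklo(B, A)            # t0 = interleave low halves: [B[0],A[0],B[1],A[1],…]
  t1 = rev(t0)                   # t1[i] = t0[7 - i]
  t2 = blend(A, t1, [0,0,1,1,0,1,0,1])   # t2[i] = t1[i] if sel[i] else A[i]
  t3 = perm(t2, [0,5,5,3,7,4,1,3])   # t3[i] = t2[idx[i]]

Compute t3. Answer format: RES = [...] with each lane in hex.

RES = [ 0xcc  0x06  0x06  0xea  0xca  0x87  0x90  0xea ]

→ t0 |ca|cc|06|90|ea|42|21|a8|
→ t1 |a8|21|42|ea|90|06|cc|ca|
→ t2 |cc|90|42|ea|87|06|df|ca|
→ t3 |cc|06|06|ea|ca|87|90|ea|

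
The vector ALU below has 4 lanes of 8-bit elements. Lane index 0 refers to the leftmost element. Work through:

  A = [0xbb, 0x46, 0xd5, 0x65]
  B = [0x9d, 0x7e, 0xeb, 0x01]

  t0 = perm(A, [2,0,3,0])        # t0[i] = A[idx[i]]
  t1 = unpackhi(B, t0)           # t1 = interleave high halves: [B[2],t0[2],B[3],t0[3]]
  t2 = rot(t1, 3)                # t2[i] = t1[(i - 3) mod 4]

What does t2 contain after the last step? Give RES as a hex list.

RES = [0x65, 0x01, 0xbb, 0xeb]

→ t0 |d5|bb|65|bb|
→ t1 |eb|65|01|bb|
→ t2 |65|01|bb|eb|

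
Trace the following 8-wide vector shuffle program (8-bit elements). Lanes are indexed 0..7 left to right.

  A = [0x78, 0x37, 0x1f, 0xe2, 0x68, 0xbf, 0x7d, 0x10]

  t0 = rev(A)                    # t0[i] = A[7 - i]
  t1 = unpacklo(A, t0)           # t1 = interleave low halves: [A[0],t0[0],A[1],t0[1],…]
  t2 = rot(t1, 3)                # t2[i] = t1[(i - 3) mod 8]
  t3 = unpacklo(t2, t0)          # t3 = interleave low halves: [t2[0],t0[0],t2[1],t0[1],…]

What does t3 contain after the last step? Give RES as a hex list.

t0 = [0x10, 0x7d, 0xbf, 0x68, 0xe2, 0x1f, 0x37, 0x78]
t1 = [0x78, 0x10, 0x37, 0x7d, 0x1f, 0xbf, 0xe2, 0x68]
t2 = [0xbf, 0xe2, 0x68, 0x78, 0x10, 0x37, 0x7d, 0x1f]
t3 = [0xbf, 0x10, 0xe2, 0x7d, 0x68, 0xbf, 0x78, 0x68]

RES = [0xbf, 0x10, 0xe2, 0x7d, 0x68, 0xbf, 0x78, 0x68]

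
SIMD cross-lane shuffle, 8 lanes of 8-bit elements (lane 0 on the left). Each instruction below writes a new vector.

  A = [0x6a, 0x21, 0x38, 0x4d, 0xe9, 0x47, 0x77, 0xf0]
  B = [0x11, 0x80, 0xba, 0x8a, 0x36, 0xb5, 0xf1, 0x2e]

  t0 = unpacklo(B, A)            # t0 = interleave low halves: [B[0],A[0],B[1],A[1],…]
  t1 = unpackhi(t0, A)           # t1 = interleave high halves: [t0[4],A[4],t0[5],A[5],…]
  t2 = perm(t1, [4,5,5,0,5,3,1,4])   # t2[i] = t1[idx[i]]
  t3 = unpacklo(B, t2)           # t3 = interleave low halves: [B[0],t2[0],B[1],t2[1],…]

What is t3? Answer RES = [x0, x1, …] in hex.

→ t0 |11|6a|80|21|ba|38|8a|4d|
→ t1 |ba|e9|38|47|8a|77|4d|f0|
→ t2 |8a|77|77|ba|77|47|e9|8a|
→ t3 |11|8a|80|77|ba|77|8a|ba|

RES = [0x11, 0x8a, 0x80, 0x77, 0xba, 0x77, 0x8a, 0xba]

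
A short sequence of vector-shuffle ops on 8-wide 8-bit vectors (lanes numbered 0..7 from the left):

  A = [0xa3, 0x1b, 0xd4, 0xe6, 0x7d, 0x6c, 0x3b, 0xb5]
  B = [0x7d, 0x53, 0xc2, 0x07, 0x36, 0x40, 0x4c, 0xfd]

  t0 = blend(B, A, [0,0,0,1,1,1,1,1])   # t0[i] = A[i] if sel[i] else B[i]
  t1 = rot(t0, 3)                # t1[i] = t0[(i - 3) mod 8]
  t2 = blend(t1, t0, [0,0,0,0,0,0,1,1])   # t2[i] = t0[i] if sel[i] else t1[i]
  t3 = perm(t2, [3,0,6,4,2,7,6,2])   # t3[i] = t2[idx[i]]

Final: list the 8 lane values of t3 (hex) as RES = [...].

t0 = [0x7d, 0x53, 0xc2, 0xe6, 0x7d, 0x6c, 0x3b, 0xb5]
t1 = [0x6c, 0x3b, 0xb5, 0x7d, 0x53, 0xc2, 0xe6, 0x7d]
t2 = [0x6c, 0x3b, 0xb5, 0x7d, 0x53, 0xc2, 0x3b, 0xb5]
t3 = [0x7d, 0x6c, 0x3b, 0x53, 0xb5, 0xb5, 0x3b, 0xb5]

RES = [0x7d, 0x6c, 0x3b, 0x53, 0xb5, 0xb5, 0x3b, 0xb5]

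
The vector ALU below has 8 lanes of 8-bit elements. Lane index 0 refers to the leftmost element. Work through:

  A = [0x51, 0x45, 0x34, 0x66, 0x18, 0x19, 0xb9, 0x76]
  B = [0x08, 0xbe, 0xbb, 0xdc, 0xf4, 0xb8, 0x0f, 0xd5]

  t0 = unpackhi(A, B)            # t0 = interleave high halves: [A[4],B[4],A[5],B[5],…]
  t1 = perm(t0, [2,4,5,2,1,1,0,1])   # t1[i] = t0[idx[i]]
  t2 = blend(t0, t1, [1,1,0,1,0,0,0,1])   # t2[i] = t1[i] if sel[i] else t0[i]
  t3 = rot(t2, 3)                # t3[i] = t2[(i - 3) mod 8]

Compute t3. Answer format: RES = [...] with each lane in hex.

→ t0 |18|f4|19|b8|b9|0f|76|d5|
→ t1 |19|b9|0f|19|f4|f4|18|f4|
→ t2 |19|b9|19|19|b9|0f|76|f4|
→ t3 |0f|76|f4|19|b9|19|19|b9|

RES = [0x0f, 0x76, 0xf4, 0x19, 0xb9, 0x19, 0x19, 0xb9]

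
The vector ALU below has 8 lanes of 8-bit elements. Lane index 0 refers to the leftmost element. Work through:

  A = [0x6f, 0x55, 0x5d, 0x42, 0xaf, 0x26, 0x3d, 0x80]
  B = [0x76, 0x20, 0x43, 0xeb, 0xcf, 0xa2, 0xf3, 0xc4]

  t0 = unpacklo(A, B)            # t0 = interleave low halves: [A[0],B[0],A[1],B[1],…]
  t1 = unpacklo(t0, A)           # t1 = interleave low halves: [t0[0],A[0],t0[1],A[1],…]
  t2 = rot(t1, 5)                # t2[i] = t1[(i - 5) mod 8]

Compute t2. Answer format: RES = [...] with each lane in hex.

  t0: 6f 76 55 20 5d 43 42 eb
  t1: 6f 6f 76 55 55 5d 20 42
  t2: 55 55 5d 20 42 6f 6f 76

RES = [0x55, 0x55, 0x5d, 0x20, 0x42, 0x6f, 0x6f, 0x76]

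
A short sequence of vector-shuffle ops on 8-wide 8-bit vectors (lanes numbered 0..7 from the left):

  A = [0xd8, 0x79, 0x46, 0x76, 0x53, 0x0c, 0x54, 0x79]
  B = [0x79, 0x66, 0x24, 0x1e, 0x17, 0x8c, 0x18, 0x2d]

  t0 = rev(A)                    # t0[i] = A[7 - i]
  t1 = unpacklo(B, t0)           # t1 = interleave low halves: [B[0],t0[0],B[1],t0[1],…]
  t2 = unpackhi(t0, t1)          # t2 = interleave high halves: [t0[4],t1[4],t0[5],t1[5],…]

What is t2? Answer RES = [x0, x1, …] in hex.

RES = [ 0x76  0x24  0x46  0x0c  0x79  0x1e  0xd8  0x53 ]

t0 = [0x79, 0x54, 0x0c, 0x53, 0x76, 0x46, 0x79, 0xd8]
t1 = [0x79, 0x79, 0x66, 0x54, 0x24, 0x0c, 0x1e, 0x53]
t2 = [0x76, 0x24, 0x46, 0x0c, 0x79, 0x1e, 0xd8, 0x53]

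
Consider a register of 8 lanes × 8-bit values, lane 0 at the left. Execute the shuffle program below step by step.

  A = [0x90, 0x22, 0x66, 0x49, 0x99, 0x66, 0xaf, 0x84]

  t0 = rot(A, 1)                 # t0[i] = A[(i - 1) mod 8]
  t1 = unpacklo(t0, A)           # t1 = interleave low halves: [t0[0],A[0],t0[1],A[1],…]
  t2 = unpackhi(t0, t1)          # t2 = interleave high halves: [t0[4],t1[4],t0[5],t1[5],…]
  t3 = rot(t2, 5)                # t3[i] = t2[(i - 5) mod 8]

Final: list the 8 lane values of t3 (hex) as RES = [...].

→ t0 |84|90|22|66|49|99|66|af|
→ t1 |84|90|90|22|22|66|66|49|
→ t2 |49|22|99|66|66|66|af|49|
→ t3 |66|66|66|af|49|49|22|99|

RES = [0x66, 0x66, 0x66, 0xaf, 0x49, 0x49, 0x22, 0x99]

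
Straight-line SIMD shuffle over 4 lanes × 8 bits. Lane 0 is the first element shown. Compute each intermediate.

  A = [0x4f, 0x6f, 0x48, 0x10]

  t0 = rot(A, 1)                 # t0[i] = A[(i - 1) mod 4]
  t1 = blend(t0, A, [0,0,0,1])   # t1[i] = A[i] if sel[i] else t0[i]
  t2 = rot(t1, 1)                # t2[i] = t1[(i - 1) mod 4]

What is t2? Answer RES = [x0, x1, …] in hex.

  t0: 10 4f 6f 48
  t1: 10 4f 6f 10
  t2: 10 10 4f 6f

RES = [ 0x10  0x10  0x4f  0x6f ]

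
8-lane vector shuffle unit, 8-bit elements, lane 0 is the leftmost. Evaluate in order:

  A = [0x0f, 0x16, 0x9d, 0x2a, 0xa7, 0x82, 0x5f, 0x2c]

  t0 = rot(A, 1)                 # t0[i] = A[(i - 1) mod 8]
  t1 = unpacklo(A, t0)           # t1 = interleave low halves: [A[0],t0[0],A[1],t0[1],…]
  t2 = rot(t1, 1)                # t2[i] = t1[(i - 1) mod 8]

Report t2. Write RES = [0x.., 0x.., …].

t0 = [0x2c, 0x0f, 0x16, 0x9d, 0x2a, 0xa7, 0x82, 0x5f]
t1 = [0x0f, 0x2c, 0x16, 0x0f, 0x9d, 0x16, 0x2a, 0x9d]
t2 = [0x9d, 0x0f, 0x2c, 0x16, 0x0f, 0x9d, 0x16, 0x2a]

RES = [0x9d, 0x0f, 0x2c, 0x16, 0x0f, 0x9d, 0x16, 0x2a]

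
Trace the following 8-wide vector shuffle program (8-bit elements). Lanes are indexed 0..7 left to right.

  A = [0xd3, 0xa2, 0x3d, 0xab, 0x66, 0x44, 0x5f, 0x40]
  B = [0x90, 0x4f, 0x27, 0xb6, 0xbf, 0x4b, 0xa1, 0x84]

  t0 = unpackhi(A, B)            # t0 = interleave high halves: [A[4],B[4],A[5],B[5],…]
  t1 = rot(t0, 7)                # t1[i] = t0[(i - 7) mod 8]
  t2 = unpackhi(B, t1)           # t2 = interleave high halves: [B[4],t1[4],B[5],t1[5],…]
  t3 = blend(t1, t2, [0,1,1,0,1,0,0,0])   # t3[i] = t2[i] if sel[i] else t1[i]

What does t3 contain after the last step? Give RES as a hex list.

RES = [ 0xbf  0xa1  0x4b  0x5f  0xa1  0x40  0x84  0x66 ]

→ t0 |66|bf|44|4b|5f|a1|40|84|
→ t1 |bf|44|4b|5f|a1|40|84|66|
→ t2 |bf|a1|4b|40|a1|84|84|66|
→ t3 |bf|a1|4b|5f|a1|40|84|66|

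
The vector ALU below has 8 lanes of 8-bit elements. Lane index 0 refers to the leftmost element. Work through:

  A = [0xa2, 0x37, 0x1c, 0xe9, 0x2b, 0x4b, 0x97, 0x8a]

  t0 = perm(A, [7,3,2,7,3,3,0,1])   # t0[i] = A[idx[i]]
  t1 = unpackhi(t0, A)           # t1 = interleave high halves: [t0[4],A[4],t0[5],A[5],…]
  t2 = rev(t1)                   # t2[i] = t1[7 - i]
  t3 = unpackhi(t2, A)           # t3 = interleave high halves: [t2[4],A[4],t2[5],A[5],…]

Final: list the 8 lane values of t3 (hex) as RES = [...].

  t0: 8a e9 1c 8a e9 e9 a2 37
  t1: e9 2b e9 4b a2 97 37 8a
  t2: 8a 37 97 a2 4b e9 2b e9
  t3: 4b 2b e9 4b 2b 97 e9 8a

RES = [0x4b, 0x2b, 0xe9, 0x4b, 0x2b, 0x97, 0xe9, 0x8a]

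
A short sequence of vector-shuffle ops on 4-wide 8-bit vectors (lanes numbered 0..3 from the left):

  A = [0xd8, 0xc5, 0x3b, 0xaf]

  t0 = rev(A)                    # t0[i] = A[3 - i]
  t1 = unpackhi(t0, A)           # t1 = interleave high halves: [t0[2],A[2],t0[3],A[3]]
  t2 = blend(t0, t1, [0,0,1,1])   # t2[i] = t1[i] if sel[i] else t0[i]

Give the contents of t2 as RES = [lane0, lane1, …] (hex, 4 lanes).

RES = [ 0xaf  0x3b  0xd8  0xaf ]

t0 = [0xaf, 0x3b, 0xc5, 0xd8]
t1 = [0xc5, 0x3b, 0xd8, 0xaf]
t2 = [0xaf, 0x3b, 0xd8, 0xaf]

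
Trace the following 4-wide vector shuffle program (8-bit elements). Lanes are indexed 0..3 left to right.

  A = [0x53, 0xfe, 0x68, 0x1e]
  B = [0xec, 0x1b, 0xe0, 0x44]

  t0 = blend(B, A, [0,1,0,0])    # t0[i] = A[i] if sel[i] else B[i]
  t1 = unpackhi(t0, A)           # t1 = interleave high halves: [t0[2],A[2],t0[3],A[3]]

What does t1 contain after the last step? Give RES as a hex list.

RES = [ 0xe0  0x68  0x44  0x1e ]

→ t0 |ec|fe|e0|44|
→ t1 |e0|68|44|1e|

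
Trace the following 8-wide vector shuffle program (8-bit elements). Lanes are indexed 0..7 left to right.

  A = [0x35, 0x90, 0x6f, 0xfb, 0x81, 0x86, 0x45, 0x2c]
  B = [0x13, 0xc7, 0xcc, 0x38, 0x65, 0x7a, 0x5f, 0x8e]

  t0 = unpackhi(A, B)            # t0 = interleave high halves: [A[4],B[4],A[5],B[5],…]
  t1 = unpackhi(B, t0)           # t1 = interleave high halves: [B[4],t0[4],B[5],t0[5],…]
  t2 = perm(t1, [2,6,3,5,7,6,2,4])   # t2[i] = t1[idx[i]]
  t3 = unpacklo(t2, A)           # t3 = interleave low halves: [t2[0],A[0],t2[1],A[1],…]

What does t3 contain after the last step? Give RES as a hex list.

→ t0 |81|65|86|7a|45|5f|2c|8e|
→ t1 |65|45|7a|5f|5f|2c|8e|8e|
→ t2 |7a|8e|5f|2c|8e|8e|7a|5f|
→ t3 |7a|35|8e|90|5f|6f|2c|fb|

RES = [0x7a, 0x35, 0x8e, 0x90, 0x5f, 0x6f, 0x2c, 0xfb]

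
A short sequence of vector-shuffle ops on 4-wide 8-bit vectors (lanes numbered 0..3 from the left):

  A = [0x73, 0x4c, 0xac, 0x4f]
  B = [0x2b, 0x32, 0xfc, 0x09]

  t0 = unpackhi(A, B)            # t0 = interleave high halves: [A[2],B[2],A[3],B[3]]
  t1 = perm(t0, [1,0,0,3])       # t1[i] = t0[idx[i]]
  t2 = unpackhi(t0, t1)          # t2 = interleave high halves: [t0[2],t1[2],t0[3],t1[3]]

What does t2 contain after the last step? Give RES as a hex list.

  t0: ac fc 4f 09
  t1: fc ac ac 09
  t2: 4f ac 09 09

RES = [0x4f, 0xac, 0x09, 0x09]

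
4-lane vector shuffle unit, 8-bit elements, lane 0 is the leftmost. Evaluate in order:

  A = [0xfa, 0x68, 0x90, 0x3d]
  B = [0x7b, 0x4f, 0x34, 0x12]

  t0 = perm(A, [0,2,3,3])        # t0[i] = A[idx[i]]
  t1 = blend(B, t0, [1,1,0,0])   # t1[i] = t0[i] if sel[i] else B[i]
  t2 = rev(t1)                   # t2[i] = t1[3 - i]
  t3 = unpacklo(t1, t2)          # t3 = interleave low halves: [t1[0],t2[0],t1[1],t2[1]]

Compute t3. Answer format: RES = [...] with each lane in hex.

  t0: fa 90 3d 3d
  t1: fa 90 34 12
  t2: 12 34 90 fa
  t3: fa 12 90 34

RES = [0xfa, 0x12, 0x90, 0x34]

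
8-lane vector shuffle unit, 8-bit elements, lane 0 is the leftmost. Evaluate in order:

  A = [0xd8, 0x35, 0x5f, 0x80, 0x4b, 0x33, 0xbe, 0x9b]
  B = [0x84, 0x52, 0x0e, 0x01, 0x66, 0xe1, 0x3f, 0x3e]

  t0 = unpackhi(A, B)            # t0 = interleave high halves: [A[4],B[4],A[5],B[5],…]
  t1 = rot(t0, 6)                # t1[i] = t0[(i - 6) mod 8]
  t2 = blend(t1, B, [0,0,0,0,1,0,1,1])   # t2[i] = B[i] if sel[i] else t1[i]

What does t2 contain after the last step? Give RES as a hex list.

RES = [0x33, 0xe1, 0xbe, 0x3f, 0x66, 0x3e, 0x3f, 0x3e]

t0 = [0x4b, 0x66, 0x33, 0xe1, 0xbe, 0x3f, 0x9b, 0x3e]
t1 = [0x33, 0xe1, 0xbe, 0x3f, 0x9b, 0x3e, 0x4b, 0x66]
t2 = [0x33, 0xe1, 0xbe, 0x3f, 0x66, 0x3e, 0x3f, 0x3e]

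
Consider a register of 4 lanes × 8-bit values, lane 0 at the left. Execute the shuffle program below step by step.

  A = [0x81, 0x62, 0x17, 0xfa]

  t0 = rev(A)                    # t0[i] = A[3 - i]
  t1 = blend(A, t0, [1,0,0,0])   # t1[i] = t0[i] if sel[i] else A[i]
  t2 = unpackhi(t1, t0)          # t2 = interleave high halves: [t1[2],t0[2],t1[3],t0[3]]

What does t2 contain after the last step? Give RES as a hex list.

→ t0 |fa|17|62|81|
→ t1 |fa|62|17|fa|
→ t2 |17|62|fa|81|

RES = [0x17, 0x62, 0xfa, 0x81]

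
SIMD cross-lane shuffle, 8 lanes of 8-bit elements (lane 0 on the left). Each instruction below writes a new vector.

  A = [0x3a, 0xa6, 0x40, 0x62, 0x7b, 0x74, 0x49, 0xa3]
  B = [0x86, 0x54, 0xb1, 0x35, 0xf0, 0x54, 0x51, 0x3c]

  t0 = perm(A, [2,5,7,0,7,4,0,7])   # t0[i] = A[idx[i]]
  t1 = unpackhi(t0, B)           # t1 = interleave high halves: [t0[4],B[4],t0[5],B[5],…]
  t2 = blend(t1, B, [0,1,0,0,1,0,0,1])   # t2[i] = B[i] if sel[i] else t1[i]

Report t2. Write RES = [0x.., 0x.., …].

RES = [0xa3, 0x54, 0x7b, 0x54, 0xf0, 0x51, 0xa3, 0x3c]

  t0: 40 74 a3 3a a3 7b 3a a3
  t1: a3 f0 7b 54 3a 51 a3 3c
  t2: a3 54 7b 54 f0 51 a3 3c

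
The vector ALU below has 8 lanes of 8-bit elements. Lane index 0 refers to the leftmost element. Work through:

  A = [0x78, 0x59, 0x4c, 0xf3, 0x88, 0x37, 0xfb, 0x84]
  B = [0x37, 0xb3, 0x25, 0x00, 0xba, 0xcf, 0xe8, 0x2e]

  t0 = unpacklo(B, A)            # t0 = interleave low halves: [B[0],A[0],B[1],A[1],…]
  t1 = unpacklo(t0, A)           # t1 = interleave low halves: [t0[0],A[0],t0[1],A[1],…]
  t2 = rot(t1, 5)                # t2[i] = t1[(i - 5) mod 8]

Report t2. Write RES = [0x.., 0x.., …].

  t0: 37 78 b3 59 25 4c 00 f3
  t1: 37 78 78 59 b3 4c 59 f3
  t2: 59 b3 4c 59 f3 37 78 78

RES = [ 0x59  0xb3  0x4c  0x59  0xf3  0x37  0x78  0x78 ]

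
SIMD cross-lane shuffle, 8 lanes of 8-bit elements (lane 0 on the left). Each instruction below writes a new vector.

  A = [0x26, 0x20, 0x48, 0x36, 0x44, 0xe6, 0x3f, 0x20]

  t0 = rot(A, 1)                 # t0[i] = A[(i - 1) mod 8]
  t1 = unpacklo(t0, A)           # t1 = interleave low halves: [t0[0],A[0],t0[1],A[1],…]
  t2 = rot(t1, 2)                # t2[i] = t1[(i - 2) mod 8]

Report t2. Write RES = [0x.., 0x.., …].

  t0: 20 26 20 48 36 44 e6 3f
  t1: 20 26 26 20 20 48 48 36
  t2: 48 36 20 26 26 20 20 48

RES = [0x48, 0x36, 0x20, 0x26, 0x26, 0x20, 0x20, 0x48]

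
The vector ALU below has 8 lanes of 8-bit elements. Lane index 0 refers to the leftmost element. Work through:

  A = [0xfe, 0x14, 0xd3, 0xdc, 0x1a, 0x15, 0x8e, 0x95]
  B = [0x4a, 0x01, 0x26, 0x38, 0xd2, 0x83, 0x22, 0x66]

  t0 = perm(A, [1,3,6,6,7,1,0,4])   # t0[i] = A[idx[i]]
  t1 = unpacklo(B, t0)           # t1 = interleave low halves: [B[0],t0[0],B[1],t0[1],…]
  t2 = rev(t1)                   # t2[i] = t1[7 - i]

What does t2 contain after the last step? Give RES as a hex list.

t0 = [0x14, 0xdc, 0x8e, 0x8e, 0x95, 0x14, 0xfe, 0x1a]
t1 = [0x4a, 0x14, 0x01, 0xdc, 0x26, 0x8e, 0x38, 0x8e]
t2 = [0x8e, 0x38, 0x8e, 0x26, 0xdc, 0x01, 0x14, 0x4a]

RES = [ 0x8e  0x38  0x8e  0x26  0xdc  0x01  0x14  0x4a ]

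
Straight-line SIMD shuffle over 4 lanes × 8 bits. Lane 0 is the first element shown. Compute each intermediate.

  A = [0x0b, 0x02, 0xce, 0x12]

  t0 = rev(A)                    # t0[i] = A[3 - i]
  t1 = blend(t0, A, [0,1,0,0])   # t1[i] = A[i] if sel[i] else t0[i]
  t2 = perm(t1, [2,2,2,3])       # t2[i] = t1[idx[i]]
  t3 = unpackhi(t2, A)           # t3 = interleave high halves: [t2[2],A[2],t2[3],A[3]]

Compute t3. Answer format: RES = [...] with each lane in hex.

RES = [0x02, 0xce, 0x0b, 0x12]

  t0: 12 ce 02 0b
  t1: 12 02 02 0b
  t2: 02 02 02 0b
  t3: 02 ce 0b 12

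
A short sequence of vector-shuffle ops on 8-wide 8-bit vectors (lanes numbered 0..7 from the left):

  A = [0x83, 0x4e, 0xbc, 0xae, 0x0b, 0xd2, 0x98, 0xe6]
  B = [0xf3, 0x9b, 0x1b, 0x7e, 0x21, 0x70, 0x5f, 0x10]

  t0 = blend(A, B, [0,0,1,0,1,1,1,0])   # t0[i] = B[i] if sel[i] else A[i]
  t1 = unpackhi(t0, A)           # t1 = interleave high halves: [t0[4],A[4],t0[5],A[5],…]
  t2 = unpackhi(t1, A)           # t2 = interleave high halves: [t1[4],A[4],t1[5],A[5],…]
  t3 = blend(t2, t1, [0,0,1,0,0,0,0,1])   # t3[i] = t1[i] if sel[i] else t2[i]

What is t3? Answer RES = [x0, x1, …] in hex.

  t0: 83 4e 1b ae 21 70 5f e6
  t1: 21 0b 70 d2 5f 98 e6 e6
  t2: 5f 0b 98 d2 e6 98 e6 e6
  t3: 5f 0b 70 d2 e6 98 e6 e6

RES = [ 0x5f  0x0b  0x70  0xd2  0xe6  0x98  0xe6  0xe6 ]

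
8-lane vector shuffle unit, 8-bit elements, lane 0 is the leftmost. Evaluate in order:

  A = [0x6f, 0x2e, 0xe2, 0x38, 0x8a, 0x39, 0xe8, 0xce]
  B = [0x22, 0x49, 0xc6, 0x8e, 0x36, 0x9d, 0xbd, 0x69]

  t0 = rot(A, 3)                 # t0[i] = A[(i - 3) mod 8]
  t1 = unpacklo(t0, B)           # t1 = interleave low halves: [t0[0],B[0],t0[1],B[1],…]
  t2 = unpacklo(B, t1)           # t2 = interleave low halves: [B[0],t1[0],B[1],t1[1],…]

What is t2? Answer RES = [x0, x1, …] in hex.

RES = [0x22, 0x39, 0x49, 0x22, 0xc6, 0xe8, 0x8e, 0x49]

  t0: 39 e8 ce 6f 2e e2 38 8a
  t1: 39 22 e8 49 ce c6 6f 8e
  t2: 22 39 49 22 c6 e8 8e 49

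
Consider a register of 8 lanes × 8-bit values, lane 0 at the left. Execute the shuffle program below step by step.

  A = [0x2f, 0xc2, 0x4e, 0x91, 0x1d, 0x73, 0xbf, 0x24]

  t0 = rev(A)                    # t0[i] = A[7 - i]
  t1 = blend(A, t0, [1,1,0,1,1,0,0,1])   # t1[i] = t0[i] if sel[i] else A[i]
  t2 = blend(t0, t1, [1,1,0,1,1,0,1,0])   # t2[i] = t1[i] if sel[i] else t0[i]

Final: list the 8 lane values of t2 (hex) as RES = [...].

RES = [ 0x24  0xbf  0x73  0x1d  0x91  0x4e  0xbf  0x2f ]

→ t0 |24|bf|73|1d|91|4e|c2|2f|
→ t1 |24|bf|4e|1d|91|73|bf|2f|
→ t2 |24|bf|73|1d|91|4e|bf|2f|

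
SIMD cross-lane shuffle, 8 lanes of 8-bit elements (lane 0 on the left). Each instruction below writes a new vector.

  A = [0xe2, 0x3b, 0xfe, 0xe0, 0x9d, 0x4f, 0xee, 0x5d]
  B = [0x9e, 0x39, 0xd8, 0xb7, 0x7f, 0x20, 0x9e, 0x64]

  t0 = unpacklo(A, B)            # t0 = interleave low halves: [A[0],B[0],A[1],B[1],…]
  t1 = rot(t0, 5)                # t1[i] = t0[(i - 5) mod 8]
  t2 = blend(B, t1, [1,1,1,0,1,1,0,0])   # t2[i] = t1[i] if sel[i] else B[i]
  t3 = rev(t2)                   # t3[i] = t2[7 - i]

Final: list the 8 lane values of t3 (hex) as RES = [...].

t0 = [0xe2, 0x9e, 0x3b, 0x39, 0xfe, 0xd8, 0xe0, 0xb7]
t1 = [0x39, 0xfe, 0xd8, 0xe0, 0xb7, 0xe2, 0x9e, 0x3b]
t2 = [0x39, 0xfe, 0xd8, 0xb7, 0xb7, 0xe2, 0x9e, 0x64]
t3 = [0x64, 0x9e, 0xe2, 0xb7, 0xb7, 0xd8, 0xfe, 0x39]

RES = [ 0x64  0x9e  0xe2  0xb7  0xb7  0xd8  0xfe  0x39 ]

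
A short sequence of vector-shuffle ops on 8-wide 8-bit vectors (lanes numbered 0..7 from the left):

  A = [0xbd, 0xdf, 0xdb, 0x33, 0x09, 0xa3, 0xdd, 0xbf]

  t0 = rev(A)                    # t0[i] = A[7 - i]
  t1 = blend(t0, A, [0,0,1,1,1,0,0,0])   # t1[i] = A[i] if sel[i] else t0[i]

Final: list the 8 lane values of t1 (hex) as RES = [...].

RES = [ 0xbf  0xdd  0xdb  0x33  0x09  0xdb  0xdf  0xbd ]

t0 = [0xbf, 0xdd, 0xa3, 0x09, 0x33, 0xdb, 0xdf, 0xbd]
t1 = [0xbf, 0xdd, 0xdb, 0x33, 0x09, 0xdb, 0xdf, 0xbd]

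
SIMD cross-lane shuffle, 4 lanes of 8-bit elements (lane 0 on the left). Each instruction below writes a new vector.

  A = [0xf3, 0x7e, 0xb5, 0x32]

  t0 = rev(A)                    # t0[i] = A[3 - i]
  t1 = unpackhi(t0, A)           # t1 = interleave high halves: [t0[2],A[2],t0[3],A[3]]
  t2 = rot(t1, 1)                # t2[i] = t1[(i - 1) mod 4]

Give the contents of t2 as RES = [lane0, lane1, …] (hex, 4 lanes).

  t0: 32 b5 7e f3
  t1: 7e b5 f3 32
  t2: 32 7e b5 f3

RES = [ 0x32  0x7e  0xb5  0xf3 ]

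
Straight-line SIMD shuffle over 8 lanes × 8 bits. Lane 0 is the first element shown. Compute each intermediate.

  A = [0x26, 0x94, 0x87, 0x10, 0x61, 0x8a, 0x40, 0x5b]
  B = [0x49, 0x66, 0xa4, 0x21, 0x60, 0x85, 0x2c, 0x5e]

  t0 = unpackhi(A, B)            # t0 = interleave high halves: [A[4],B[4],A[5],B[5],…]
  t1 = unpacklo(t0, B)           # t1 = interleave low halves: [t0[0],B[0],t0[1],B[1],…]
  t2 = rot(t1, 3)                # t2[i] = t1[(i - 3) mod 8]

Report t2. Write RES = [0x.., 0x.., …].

  t0: 61 60 8a 85 40 2c 5b 5e
  t1: 61 49 60 66 8a a4 85 21
  t2: a4 85 21 61 49 60 66 8a

RES = [ 0xa4  0x85  0x21  0x61  0x49  0x60  0x66  0x8a ]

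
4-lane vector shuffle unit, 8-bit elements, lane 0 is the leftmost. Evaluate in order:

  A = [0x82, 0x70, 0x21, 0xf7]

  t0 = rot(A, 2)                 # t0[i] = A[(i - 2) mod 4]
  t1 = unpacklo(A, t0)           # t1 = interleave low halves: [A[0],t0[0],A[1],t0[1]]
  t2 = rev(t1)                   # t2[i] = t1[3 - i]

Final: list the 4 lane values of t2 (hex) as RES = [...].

t0 = [0x21, 0xf7, 0x82, 0x70]
t1 = [0x82, 0x21, 0x70, 0xf7]
t2 = [0xf7, 0x70, 0x21, 0x82]

RES = [ 0xf7  0x70  0x21  0x82 ]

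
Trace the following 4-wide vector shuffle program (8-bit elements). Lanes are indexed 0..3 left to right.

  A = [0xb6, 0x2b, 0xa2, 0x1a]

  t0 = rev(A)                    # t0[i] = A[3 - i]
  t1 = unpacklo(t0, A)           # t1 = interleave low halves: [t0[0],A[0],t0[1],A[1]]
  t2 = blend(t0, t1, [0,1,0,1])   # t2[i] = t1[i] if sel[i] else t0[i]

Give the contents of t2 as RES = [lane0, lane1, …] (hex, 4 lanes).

RES = [ 0x1a  0xb6  0x2b  0x2b ]

  t0: 1a a2 2b b6
  t1: 1a b6 a2 2b
  t2: 1a b6 2b 2b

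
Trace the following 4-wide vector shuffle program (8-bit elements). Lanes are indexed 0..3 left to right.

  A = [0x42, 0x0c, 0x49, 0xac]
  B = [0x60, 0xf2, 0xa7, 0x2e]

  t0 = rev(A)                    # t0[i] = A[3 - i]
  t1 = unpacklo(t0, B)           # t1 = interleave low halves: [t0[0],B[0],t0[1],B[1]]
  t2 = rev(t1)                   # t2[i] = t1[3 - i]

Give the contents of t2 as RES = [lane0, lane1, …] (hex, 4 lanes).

RES = [ 0xf2  0x49  0x60  0xac ]

  t0: ac 49 0c 42
  t1: ac 60 49 f2
  t2: f2 49 60 ac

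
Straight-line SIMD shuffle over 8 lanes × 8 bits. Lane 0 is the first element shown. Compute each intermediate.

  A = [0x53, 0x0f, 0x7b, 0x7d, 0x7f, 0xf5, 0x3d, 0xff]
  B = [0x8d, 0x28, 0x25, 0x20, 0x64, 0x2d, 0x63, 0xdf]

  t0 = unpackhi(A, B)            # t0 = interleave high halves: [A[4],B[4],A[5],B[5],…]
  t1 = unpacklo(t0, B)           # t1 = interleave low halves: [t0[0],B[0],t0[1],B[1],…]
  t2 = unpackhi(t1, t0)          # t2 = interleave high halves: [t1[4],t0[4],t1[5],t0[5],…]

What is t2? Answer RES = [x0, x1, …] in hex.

  t0: 7f 64 f5 2d 3d 63 ff df
  t1: 7f 8d 64 28 f5 25 2d 20
  t2: f5 3d 25 63 2d ff 20 df

RES = [0xf5, 0x3d, 0x25, 0x63, 0x2d, 0xff, 0x20, 0xdf]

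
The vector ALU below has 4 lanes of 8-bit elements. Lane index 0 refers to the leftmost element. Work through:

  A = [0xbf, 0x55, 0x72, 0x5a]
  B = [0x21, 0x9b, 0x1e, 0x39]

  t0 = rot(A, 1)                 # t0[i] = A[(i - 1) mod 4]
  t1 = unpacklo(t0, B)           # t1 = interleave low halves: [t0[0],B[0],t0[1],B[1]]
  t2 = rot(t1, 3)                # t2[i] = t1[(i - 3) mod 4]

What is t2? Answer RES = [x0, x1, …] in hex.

  t0: 5a bf 55 72
  t1: 5a 21 bf 9b
  t2: 21 bf 9b 5a

RES = [ 0x21  0xbf  0x9b  0x5a ]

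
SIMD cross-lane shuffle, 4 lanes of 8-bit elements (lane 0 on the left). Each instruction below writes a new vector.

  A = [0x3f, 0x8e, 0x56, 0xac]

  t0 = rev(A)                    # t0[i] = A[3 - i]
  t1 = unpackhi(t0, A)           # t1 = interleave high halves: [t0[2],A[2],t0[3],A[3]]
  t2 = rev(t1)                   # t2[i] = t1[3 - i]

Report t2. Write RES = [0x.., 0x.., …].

RES = [ 0xac  0x3f  0x56  0x8e ]

t0 = [0xac, 0x56, 0x8e, 0x3f]
t1 = [0x8e, 0x56, 0x3f, 0xac]
t2 = [0xac, 0x3f, 0x56, 0x8e]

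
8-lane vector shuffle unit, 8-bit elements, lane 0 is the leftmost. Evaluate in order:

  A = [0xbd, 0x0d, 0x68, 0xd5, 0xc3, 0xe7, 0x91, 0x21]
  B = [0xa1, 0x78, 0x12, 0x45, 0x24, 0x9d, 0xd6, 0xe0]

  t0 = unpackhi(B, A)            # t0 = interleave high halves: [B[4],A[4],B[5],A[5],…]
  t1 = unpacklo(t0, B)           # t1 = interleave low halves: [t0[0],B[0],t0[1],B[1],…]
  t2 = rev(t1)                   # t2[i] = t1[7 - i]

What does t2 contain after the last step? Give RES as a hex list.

RES = [0x45, 0xe7, 0x12, 0x9d, 0x78, 0xc3, 0xa1, 0x24]

  t0: 24 c3 9d e7 d6 91 e0 21
  t1: 24 a1 c3 78 9d 12 e7 45
  t2: 45 e7 12 9d 78 c3 a1 24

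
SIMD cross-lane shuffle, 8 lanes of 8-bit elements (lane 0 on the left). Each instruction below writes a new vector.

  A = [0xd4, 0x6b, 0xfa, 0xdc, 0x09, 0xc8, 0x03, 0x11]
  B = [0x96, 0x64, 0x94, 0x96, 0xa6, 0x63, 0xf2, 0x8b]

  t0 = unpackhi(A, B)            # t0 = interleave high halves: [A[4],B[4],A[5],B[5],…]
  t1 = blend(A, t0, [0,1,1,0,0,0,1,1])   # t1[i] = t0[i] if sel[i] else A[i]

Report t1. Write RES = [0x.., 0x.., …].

RES = [0xd4, 0xa6, 0xc8, 0xdc, 0x09, 0xc8, 0x11, 0x8b]

  t0: 09 a6 c8 63 03 f2 11 8b
  t1: d4 a6 c8 dc 09 c8 11 8b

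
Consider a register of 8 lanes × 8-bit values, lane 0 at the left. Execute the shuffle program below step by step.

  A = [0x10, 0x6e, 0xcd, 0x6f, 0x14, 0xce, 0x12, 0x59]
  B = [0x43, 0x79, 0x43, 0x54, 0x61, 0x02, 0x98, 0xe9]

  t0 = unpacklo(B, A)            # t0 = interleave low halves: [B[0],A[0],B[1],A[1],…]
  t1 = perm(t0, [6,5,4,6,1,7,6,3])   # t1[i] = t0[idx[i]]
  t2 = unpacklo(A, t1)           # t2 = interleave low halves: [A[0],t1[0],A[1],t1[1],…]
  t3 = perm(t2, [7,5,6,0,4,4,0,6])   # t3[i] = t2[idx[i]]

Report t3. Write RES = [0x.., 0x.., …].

RES = [0x54, 0x43, 0x6f, 0x10, 0xcd, 0xcd, 0x10, 0x6f]

t0 = [0x43, 0x10, 0x79, 0x6e, 0x43, 0xcd, 0x54, 0x6f]
t1 = [0x54, 0xcd, 0x43, 0x54, 0x10, 0x6f, 0x54, 0x6e]
t2 = [0x10, 0x54, 0x6e, 0xcd, 0xcd, 0x43, 0x6f, 0x54]
t3 = [0x54, 0x43, 0x6f, 0x10, 0xcd, 0xcd, 0x10, 0x6f]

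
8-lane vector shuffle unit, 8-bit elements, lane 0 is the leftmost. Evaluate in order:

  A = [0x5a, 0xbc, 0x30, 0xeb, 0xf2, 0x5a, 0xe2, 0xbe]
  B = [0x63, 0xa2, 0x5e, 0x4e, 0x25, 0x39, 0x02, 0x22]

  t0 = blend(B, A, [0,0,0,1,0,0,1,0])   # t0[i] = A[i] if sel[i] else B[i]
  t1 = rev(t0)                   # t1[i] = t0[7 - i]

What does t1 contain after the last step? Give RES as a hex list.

RES = [ 0x22  0xe2  0x39  0x25  0xeb  0x5e  0xa2  0x63 ]

t0 = [0x63, 0xa2, 0x5e, 0xeb, 0x25, 0x39, 0xe2, 0x22]
t1 = [0x22, 0xe2, 0x39, 0x25, 0xeb, 0x5e, 0xa2, 0x63]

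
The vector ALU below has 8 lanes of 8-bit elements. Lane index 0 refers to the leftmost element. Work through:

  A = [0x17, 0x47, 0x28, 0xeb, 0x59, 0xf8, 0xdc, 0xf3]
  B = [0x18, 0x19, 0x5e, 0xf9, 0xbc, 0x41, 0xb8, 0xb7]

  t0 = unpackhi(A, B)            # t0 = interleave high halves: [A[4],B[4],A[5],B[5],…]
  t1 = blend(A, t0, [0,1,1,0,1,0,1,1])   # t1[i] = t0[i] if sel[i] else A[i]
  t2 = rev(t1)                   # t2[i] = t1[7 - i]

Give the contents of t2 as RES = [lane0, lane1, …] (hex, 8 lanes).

  t0: 59 bc f8 41 dc b8 f3 b7
  t1: 17 bc f8 eb dc f8 f3 b7
  t2: b7 f3 f8 dc eb f8 bc 17

RES = [0xb7, 0xf3, 0xf8, 0xdc, 0xeb, 0xf8, 0xbc, 0x17]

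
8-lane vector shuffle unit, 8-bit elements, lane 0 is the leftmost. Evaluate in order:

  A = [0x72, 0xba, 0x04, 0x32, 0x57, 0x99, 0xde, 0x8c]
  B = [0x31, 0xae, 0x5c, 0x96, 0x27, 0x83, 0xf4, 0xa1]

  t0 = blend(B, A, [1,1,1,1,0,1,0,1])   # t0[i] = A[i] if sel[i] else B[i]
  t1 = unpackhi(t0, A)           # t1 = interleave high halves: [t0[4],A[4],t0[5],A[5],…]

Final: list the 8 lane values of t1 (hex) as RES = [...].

→ t0 |72|ba|04|32|27|99|f4|8c|
→ t1 |27|57|99|99|f4|de|8c|8c|

RES = [0x27, 0x57, 0x99, 0x99, 0xf4, 0xde, 0x8c, 0x8c]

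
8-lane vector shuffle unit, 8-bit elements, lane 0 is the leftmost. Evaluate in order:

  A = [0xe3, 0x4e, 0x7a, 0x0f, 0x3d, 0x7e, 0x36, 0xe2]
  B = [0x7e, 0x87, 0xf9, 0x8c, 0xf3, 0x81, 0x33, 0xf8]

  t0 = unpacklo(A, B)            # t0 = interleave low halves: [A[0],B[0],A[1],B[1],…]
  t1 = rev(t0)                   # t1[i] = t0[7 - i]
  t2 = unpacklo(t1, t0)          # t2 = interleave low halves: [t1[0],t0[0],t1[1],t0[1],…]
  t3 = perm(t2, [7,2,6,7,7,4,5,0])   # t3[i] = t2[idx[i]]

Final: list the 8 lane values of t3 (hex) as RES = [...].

t0 = [0xe3, 0x7e, 0x4e, 0x87, 0x7a, 0xf9, 0x0f, 0x8c]
t1 = [0x8c, 0x0f, 0xf9, 0x7a, 0x87, 0x4e, 0x7e, 0xe3]
t2 = [0x8c, 0xe3, 0x0f, 0x7e, 0xf9, 0x4e, 0x7a, 0x87]
t3 = [0x87, 0x0f, 0x7a, 0x87, 0x87, 0xf9, 0x4e, 0x8c]

RES = [0x87, 0x0f, 0x7a, 0x87, 0x87, 0xf9, 0x4e, 0x8c]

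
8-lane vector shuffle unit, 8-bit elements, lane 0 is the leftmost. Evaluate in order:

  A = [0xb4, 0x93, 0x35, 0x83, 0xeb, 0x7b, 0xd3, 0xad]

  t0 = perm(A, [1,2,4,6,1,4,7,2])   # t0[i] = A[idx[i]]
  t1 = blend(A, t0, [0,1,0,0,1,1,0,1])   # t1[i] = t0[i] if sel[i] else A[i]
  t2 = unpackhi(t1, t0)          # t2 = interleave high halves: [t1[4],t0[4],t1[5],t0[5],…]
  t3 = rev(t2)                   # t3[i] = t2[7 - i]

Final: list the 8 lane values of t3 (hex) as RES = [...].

→ t0 |93|35|eb|d3|93|eb|ad|35|
→ t1 |b4|35|35|83|93|eb|d3|35|
→ t2 |93|93|eb|eb|d3|ad|35|35|
→ t3 |35|35|ad|d3|eb|eb|93|93|

RES = [ 0x35  0x35  0xad  0xd3  0xeb  0xeb  0x93  0x93 ]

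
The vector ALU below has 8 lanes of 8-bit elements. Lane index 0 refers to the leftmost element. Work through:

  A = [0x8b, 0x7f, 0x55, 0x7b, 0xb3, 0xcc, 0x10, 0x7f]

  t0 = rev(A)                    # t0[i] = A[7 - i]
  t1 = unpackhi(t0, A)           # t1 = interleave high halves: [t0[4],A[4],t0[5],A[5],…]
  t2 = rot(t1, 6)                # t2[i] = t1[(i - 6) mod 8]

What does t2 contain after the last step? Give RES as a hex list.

RES = [0x55, 0xcc, 0x7f, 0x10, 0x8b, 0x7f, 0x7b, 0xb3]

→ t0 |7f|10|cc|b3|7b|55|7f|8b|
→ t1 |7b|b3|55|cc|7f|10|8b|7f|
→ t2 |55|cc|7f|10|8b|7f|7b|b3|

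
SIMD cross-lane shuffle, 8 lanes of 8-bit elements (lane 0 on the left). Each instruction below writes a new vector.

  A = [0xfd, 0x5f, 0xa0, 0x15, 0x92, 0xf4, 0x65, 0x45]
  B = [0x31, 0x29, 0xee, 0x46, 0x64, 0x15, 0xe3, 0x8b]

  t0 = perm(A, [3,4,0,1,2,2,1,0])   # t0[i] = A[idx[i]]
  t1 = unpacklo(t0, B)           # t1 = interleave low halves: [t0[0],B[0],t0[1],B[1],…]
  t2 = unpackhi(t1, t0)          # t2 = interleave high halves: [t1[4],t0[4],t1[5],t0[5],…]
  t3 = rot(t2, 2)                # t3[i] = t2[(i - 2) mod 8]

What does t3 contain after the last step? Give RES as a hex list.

t0 = [0x15, 0x92, 0xfd, 0x5f, 0xa0, 0xa0, 0x5f, 0xfd]
t1 = [0x15, 0x31, 0x92, 0x29, 0xfd, 0xee, 0x5f, 0x46]
t2 = [0xfd, 0xa0, 0xee, 0xa0, 0x5f, 0x5f, 0x46, 0xfd]
t3 = [0x46, 0xfd, 0xfd, 0xa0, 0xee, 0xa0, 0x5f, 0x5f]

RES = [0x46, 0xfd, 0xfd, 0xa0, 0xee, 0xa0, 0x5f, 0x5f]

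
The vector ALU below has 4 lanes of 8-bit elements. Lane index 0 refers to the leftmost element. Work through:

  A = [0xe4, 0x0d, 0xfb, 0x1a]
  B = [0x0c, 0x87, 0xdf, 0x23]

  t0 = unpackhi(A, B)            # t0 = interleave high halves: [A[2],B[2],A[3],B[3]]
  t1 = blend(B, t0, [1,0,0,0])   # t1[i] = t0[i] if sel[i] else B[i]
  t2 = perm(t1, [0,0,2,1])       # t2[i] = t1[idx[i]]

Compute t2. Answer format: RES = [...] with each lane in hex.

RES = [ 0xfb  0xfb  0xdf  0x87 ]

t0 = [0xfb, 0xdf, 0x1a, 0x23]
t1 = [0xfb, 0x87, 0xdf, 0x23]
t2 = [0xfb, 0xfb, 0xdf, 0x87]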